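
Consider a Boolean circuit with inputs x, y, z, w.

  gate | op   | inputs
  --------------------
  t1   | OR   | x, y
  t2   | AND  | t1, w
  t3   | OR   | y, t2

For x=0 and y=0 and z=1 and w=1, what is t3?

t1 = 0 OR 0 = 0
t2 = 0 AND 1 = 0
t3 = 0 OR 0 = 0

0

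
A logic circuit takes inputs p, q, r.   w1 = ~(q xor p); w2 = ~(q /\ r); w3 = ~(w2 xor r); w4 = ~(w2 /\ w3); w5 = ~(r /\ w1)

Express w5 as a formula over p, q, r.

~(r /\ (~(q xor p)))

w1 = ~(q xor p)
w5 = ~(r /\ w1) = ~(r /\ (~(q xor p)))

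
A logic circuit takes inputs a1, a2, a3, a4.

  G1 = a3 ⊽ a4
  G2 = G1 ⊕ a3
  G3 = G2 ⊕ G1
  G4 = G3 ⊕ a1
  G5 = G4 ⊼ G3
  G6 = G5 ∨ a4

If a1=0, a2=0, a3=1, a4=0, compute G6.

0

G1 = 1 ⊽ 0 = 0
G2 = 0 ⊕ 1 = 1
G3 = 1 ⊕ 0 = 1
G4 = 1 ⊕ 0 = 1
G5 = 1 ⊼ 1 = 0
G6 = 0 ∨ 0 = 0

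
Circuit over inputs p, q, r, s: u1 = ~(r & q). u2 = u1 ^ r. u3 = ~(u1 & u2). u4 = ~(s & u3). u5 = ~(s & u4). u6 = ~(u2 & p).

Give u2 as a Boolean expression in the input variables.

(~(r & q)) ^ r

u1 = ~(r & q)
u2 = u1 ^ r = (~(r & q)) ^ r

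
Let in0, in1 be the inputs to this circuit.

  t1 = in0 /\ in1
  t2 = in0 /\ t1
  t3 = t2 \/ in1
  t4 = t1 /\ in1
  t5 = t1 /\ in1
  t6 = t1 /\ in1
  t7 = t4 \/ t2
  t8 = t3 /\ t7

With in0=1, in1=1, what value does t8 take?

t1 = 1 /\ 1 = 1
t2 = 1 /\ 1 = 1
t3 = 1 \/ 1 = 1
t4 = 1 /\ 1 = 1
t7 = 1 \/ 1 = 1
t8 = 1 /\ 1 = 1

1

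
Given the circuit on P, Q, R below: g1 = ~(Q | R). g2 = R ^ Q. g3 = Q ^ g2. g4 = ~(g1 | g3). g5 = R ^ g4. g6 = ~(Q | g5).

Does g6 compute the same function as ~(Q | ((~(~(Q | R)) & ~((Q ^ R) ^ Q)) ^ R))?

g1 = ~(Q | R)
g2 = R ^ Q
g3 = Q ^ g2 = Q ^ (R ^ Q)
g4 = ~(g1 | g3) = ~((~(Q | R)) | (Q ^ (R ^ Q)))
g5 = R ^ g4 = R ^ (~((~(Q | R)) | (Q ^ (R ^ Q))))
g6 = ~(Q | g5) = ~(Q | (R ^ (~((~(Q | R)) | (Q ^ (R ^ Q))))))
At P=0, Q=0, R=1: circuit gives 0, formula gives 0.
At P=0, Q=0, R=0: circuit gives 1, formula gives 1.
Agrees on all 8 inputs.

Yes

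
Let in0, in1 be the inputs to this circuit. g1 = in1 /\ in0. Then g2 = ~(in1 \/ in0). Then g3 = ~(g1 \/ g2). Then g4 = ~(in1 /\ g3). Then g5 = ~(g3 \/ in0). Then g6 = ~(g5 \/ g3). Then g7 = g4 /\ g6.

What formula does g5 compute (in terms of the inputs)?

~((~((in1 /\ in0) \/ (~(in1 \/ in0)))) \/ in0)

g1 = in1 /\ in0
g2 = ~(in1 \/ in0)
g3 = ~(g1 \/ g2) = ~((in1 /\ in0) \/ (~(in1 \/ in0)))
g5 = ~(g3 \/ in0) = ~((~((in1 /\ in0) \/ (~(in1 \/ in0)))) \/ in0)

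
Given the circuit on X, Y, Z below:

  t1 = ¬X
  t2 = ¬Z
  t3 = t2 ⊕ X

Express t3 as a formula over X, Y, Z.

¬Z ⊕ X

t2 = ¬Z
t3 = t2 ⊕ X = ¬Z ⊕ X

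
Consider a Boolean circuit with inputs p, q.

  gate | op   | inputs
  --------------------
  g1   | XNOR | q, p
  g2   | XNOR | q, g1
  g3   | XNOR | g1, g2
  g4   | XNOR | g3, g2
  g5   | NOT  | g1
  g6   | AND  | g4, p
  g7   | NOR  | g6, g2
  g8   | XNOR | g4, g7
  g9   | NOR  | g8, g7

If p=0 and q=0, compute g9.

0

g1 = 0 XNOR 0 = 1
g2 = 0 XNOR 1 = 0
g3 = 1 XNOR 0 = 0
g4 = 0 XNOR 0 = 1
g6 = 1 AND 0 = 0
g7 = 0 NOR 0 = 1
g8 = 1 XNOR 1 = 1
g9 = 1 NOR 1 = 0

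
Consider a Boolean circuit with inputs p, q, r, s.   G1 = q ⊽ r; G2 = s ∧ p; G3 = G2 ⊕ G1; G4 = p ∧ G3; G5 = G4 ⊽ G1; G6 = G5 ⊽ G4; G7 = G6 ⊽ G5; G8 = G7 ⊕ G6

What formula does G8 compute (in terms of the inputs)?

((((p ∧ ((s ∧ p) ⊕ (q ⊽ r))) ⊽ (q ⊽ r)) ⊽ (p ∧ ((s ∧ p) ⊕ (q ⊽ r)))) ⊽ ((p ∧ ((s ∧ p) ⊕ (q ⊽ r))) ⊽ (q ⊽ r))) ⊕ (((p ∧ ((s ∧ p) ⊕ (q ⊽ r))) ⊽ (q ⊽ r)) ⊽ (p ∧ ((s ∧ p) ⊕ (q ⊽ r))))

G1 = q ⊽ r
G2 = s ∧ p
G3 = G2 ⊕ G1 = (s ∧ p) ⊕ (q ⊽ r)
G4 = p ∧ G3 = p ∧ ((s ∧ p) ⊕ (q ⊽ r))
G5 = G4 ⊽ G1 = (p ∧ ((s ∧ p) ⊕ (q ⊽ r))) ⊽ (q ⊽ r)
G6 = G5 ⊽ G4 = ((p ∧ ((s ∧ p) ⊕ (q ⊽ r))) ⊽ (q ⊽ r)) ⊽ (p ∧ ((s ∧ p) ⊕ (q ⊽ r)))
G7 = G6 ⊽ G5 = (((p ∧ ((s ∧ p) ⊕ (q ⊽ r))) ⊽ (q ⊽ r)) ⊽ (p ∧ ((s ∧ p) ⊕ (q ⊽ r)))) ⊽ ((p ∧ ((s ∧ p) ⊕ (q ⊽ r))) ⊽ (q ⊽ r))
G8 = G7 ⊕ G6 = ((((p ∧ ((s ∧ p) ⊕ (q ⊽ r))) ⊽ (q ⊽ r)) ⊽ (p ∧ ((s ∧ p) ⊕ (q ⊽ r)))) ⊽ ((p ∧ ((s ∧ p) ⊕ (q ⊽ r))) ⊽ (q ⊽ r))) ⊕ (((p ∧ ((s ∧ p) ⊕ (q ⊽ r))) ⊽ (q ⊽ r)) ⊽ (p ∧ ((s ∧ p) ⊕ (q ⊽ r))))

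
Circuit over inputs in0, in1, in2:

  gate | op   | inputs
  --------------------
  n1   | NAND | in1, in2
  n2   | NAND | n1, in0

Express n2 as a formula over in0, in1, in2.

(in1 NAND in2) NAND in0

n1 = in1 NAND in2
n2 = n1 NAND in0 = (in1 NAND in2) NAND in0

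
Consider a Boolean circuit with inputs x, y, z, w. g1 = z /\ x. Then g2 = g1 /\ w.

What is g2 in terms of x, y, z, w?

(z /\ x) /\ w

g1 = z /\ x
g2 = g1 /\ w = (z /\ x) /\ w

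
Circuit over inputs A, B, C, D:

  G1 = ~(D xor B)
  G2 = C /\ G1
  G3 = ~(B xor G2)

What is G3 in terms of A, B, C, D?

G1 = ~(D xor B)
G2 = C /\ G1 = C /\ (~(D xor B))
G3 = ~(B xor G2) = ~(B xor (C /\ (~(D xor B))))

~(B xor (C /\ (~(D xor B))))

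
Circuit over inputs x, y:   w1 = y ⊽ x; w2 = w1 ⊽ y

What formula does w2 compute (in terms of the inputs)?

w1 = y ⊽ x
w2 = w1 ⊽ y = (y ⊽ x) ⊽ y

(y ⊽ x) ⊽ y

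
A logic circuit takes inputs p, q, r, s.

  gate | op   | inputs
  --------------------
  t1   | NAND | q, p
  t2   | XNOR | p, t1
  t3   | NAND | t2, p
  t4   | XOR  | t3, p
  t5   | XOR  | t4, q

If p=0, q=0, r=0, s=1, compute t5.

1

t1 = 0 NAND 0 = 1
t2 = 0 XNOR 1 = 0
t3 = 0 NAND 0 = 1
t4 = 1 XOR 0 = 1
t5 = 1 XOR 0 = 1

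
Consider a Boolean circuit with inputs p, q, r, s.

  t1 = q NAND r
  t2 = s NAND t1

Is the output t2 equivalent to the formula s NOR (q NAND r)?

No

t1 = q NAND r
t2 = s NAND t1 = s NAND (q NAND r)
At p=0, q=0, r=0, s=0: circuit gives 1, formula gives 0.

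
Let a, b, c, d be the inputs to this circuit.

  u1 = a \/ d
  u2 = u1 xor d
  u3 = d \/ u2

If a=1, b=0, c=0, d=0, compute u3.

u1 = 1 \/ 0 = 1
u2 = 1 xor 0 = 1
u3 = 0 \/ 1 = 1

1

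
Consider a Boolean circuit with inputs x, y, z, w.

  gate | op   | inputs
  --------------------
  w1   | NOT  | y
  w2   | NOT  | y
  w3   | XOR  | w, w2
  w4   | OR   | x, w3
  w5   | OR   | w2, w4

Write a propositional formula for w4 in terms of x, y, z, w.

x OR (w XOR NOT y)

w2 = NOT y
w3 = w XOR w2 = w XOR NOT y
w4 = x OR w3 = x OR (w XOR NOT y)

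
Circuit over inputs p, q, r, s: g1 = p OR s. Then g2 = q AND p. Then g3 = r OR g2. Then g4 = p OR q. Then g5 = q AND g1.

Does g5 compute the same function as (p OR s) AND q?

g1 = p OR s
g5 = q AND g1 = q AND (p OR s)
At p=0, q=0, r=0, s=0: circuit gives 0, formula gives 0.
At p=0, q=1, r=0, s=1: circuit gives 1, formula gives 1.
Agrees on all 16 inputs.

Yes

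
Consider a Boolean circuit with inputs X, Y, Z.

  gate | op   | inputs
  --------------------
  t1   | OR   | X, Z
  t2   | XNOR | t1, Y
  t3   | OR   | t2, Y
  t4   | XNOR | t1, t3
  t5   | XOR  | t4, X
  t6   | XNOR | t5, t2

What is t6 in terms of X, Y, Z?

t1 = X OR Z
t2 = t1 XNOR Y = (X OR Z) XNOR Y
t3 = t2 OR Y = ((X OR Z) XNOR Y) OR Y
t4 = t1 XNOR t3 = (X OR Z) XNOR (((X OR Z) XNOR Y) OR Y)
t5 = t4 XOR X = ((X OR Z) XNOR (((X OR Z) XNOR Y) OR Y)) XOR X
t6 = t5 XNOR t2 = (((X OR Z) XNOR (((X OR Z) XNOR Y) OR Y)) XOR X) XNOR ((X OR Z) XNOR Y)

(((X OR Z) XNOR (((X OR Z) XNOR Y) OR Y)) XOR X) XNOR ((X OR Z) XNOR Y)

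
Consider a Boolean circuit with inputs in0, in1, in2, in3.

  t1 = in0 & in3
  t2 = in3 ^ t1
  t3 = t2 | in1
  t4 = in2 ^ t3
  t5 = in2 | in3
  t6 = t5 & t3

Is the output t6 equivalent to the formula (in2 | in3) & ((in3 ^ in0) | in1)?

t1 = in0 & in3
t2 = in3 ^ t1 = in3 ^ (in0 & in3)
t3 = t2 | in1 = (in3 ^ (in0 & in3)) | in1
t5 = in2 | in3
t6 = t5 & t3 = (in2 | in3) & ((in3 ^ (in0 & in3)) | in1)
At in0=1, in1=0, in2=1, in3=0: circuit gives 0, formula gives 1.

No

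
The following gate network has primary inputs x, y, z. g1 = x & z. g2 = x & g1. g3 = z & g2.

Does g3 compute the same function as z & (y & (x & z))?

No

g1 = x & z
g2 = x & g1 = x & (x & z)
g3 = z & g2 = z & (x & (x & z))
At x=1, y=0, z=1: circuit gives 1, formula gives 0.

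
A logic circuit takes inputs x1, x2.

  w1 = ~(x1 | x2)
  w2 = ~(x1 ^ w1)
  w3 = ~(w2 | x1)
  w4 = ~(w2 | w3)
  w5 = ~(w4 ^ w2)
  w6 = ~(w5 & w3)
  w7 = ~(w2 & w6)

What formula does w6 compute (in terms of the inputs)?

~((~((~((~(x1 ^ (~(x1 | x2)))) | (~((~(x1 ^ (~(x1 | x2)))) | x1)))) ^ (~(x1 ^ (~(x1 | x2)))))) & (~((~(x1 ^ (~(x1 | x2)))) | x1)))

w1 = ~(x1 | x2)
w2 = ~(x1 ^ w1) = ~(x1 ^ (~(x1 | x2)))
w3 = ~(w2 | x1) = ~((~(x1 ^ (~(x1 | x2)))) | x1)
w4 = ~(w2 | w3) = ~((~(x1 ^ (~(x1 | x2)))) | (~((~(x1 ^ (~(x1 | x2)))) | x1)))
w5 = ~(w4 ^ w2) = ~((~((~(x1 ^ (~(x1 | x2)))) | (~((~(x1 ^ (~(x1 | x2)))) | x1)))) ^ (~(x1 ^ (~(x1 | x2)))))
w6 = ~(w5 & w3) = ~((~((~((~(x1 ^ (~(x1 | x2)))) | (~((~(x1 ^ (~(x1 | x2)))) | x1)))) ^ (~(x1 ^ (~(x1 | x2)))))) & (~((~(x1 ^ (~(x1 | x2)))) | x1)))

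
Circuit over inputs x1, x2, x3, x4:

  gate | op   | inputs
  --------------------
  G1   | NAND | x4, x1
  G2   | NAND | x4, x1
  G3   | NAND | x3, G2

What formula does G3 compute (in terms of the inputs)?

x3 NAND (x4 NAND x1)

G2 = x4 NAND x1
G3 = x3 NAND G2 = x3 NAND (x4 NAND x1)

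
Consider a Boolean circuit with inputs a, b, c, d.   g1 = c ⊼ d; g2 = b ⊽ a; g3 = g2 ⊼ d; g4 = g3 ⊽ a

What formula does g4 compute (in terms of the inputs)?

((b ⊽ a) ⊼ d) ⊽ a

g2 = b ⊽ a
g3 = g2 ⊼ d = (b ⊽ a) ⊼ d
g4 = g3 ⊽ a = ((b ⊽ a) ⊼ d) ⊽ a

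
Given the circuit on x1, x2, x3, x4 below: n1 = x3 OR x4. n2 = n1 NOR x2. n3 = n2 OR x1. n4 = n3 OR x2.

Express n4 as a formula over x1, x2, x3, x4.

n1 = x3 OR x4
n2 = n1 NOR x2 = (x3 OR x4) NOR x2
n3 = n2 OR x1 = ((x3 OR x4) NOR x2) OR x1
n4 = n3 OR x2 = (((x3 OR x4) NOR x2) OR x1) OR x2

(((x3 OR x4) NOR x2) OR x1) OR x2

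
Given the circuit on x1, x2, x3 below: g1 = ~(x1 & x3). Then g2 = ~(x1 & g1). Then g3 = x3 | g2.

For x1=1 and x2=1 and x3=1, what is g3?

g1 = ~(1 & 1) = 0
g2 = ~(1 & 0) = 1
g3 = 1 | 1 = 1

1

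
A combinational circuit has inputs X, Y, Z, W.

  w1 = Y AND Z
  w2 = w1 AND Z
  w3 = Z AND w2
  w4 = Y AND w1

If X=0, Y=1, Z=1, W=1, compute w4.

w1 = 1 AND 1 = 1
w4 = 1 AND 1 = 1

1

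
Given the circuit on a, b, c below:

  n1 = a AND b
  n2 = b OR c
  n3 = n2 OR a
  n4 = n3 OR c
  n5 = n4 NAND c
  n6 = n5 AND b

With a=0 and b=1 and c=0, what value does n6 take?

n2 = 1 OR 0 = 1
n3 = 1 OR 0 = 1
n4 = 1 OR 0 = 1
n5 = 1 NAND 0 = 1
n6 = 1 AND 1 = 1

1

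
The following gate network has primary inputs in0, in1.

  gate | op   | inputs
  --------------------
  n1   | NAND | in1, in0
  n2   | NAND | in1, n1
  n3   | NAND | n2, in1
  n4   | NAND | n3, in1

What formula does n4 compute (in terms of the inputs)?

((in1 NAND (in1 NAND in0)) NAND in1) NAND in1

n1 = in1 NAND in0
n2 = in1 NAND n1 = in1 NAND (in1 NAND in0)
n3 = n2 NAND in1 = (in1 NAND (in1 NAND in0)) NAND in1
n4 = n3 NAND in1 = ((in1 NAND (in1 NAND in0)) NAND in1) NAND in1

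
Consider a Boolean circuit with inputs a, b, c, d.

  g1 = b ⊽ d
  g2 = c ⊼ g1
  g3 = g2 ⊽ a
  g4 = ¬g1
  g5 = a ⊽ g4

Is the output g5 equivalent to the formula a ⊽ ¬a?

No

g1 = b ⊽ d
g4 = ¬g1 = ¬(b ⊽ d)
g5 = a ⊽ g4 = a ⊽ ¬(b ⊽ d)
At a=0, b=0, c=0, d=0: circuit gives 1, formula gives 0.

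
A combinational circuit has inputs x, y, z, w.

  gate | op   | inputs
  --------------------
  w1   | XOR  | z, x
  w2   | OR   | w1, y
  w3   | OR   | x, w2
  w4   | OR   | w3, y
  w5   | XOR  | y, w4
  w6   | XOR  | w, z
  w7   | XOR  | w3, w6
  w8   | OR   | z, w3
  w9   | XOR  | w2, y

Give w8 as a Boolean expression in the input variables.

w1 = z XOR x
w2 = w1 OR y = (z XOR x) OR y
w3 = x OR w2 = x OR ((z XOR x) OR y)
w8 = z OR w3 = z OR (x OR ((z XOR x) OR y))

z OR (x OR ((z XOR x) OR y))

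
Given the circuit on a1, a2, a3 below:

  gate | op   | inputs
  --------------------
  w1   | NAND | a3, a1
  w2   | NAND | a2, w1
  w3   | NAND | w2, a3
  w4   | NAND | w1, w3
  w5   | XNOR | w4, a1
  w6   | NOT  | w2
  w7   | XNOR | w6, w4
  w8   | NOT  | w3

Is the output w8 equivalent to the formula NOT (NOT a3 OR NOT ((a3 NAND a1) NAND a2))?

Yes

w1 = a3 NAND a1
w2 = a2 NAND w1 = a2 NAND (a3 NAND a1)
w3 = w2 NAND a3 = (a2 NAND (a3 NAND a1)) NAND a3
w8 = NOT w3 = NOT ((a2 NAND (a3 NAND a1)) NAND a3)
At a1=0, a2=0, a3=0: circuit gives 0, formula gives 0.
At a1=0, a2=0, a3=1: circuit gives 1, formula gives 1.
Agrees on all 8 inputs.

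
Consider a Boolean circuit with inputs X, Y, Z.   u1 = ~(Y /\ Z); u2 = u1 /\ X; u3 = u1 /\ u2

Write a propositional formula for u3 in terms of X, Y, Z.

(~(Y /\ Z)) /\ ((~(Y /\ Z)) /\ X)

u1 = ~(Y /\ Z)
u2 = u1 /\ X = (~(Y /\ Z)) /\ X
u3 = u1 /\ u2 = (~(Y /\ Z)) /\ ((~(Y /\ Z)) /\ X)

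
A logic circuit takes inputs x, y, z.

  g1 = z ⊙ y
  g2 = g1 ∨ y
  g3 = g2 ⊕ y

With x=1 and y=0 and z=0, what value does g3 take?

g1 = 0 ⊙ 0 = 1
g2 = 1 ∨ 0 = 1
g3 = 1 ⊕ 0 = 1

1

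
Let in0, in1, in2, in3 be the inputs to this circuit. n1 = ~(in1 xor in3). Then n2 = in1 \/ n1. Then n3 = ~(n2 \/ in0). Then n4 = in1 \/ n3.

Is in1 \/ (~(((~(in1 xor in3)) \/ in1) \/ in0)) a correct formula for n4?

n1 = ~(in1 xor in3)
n2 = in1 \/ n1 = in1 \/ (~(in1 xor in3))
n3 = ~(n2 \/ in0) = ~((in1 \/ (~(in1 xor in3))) \/ in0)
n4 = in1 \/ n3 = in1 \/ (~((in1 \/ (~(in1 xor in3))) \/ in0))
At in0=0, in1=0, in2=0, in3=0: circuit gives 0, formula gives 0.
At in0=0, in1=0, in2=0, in3=1: circuit gives 1, formula gives 1.
Agrees on all 16 inputs.

Yes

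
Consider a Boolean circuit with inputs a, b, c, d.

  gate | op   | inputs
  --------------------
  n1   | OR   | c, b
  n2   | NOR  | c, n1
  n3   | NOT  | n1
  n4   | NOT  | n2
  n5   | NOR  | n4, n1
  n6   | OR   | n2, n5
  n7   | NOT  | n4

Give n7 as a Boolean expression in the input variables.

NOT NOT (c NOR (c OR b))

n1 = c OR b
n2 = c NOR n1 = c NOR (c OR b)
n4 = NOT n2 = NOT (c NOR (c OR b))
n7 = NOT n4 = NOT NOT (c NOR (c OR b))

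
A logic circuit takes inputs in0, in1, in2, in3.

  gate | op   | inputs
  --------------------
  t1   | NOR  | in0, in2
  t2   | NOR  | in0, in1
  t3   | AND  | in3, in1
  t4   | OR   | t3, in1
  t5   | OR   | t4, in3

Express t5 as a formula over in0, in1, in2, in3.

((in3 AND in1) OR in1) OR in3

t3 = in3 AND in1
t4 = t3 OR in1 = (in3 AND in1) OR in1
t5 = t4 OR in3 = ((in3 AND in1) OR in1) OR in3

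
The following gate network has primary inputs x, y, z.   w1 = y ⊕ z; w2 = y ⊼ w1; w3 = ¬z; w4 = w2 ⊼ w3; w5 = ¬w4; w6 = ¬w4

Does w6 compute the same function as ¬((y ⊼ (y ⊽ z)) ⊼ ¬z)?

No

w1 = y ⊕ z
w2 = y ⊼ w1 = y ⊼ (y ⊕ z)
w3 = ¬z
w4 = w2 ⊼ w3 = (y ⊼ (y ⊕ z)) ⊼ ¬z
w6 = ¬w4 = ¬((y ⊼ (y ⊕ z)) ⊼ ¬z)
At x=0, y=1, z=0: circuit gives 0, formula gives 1.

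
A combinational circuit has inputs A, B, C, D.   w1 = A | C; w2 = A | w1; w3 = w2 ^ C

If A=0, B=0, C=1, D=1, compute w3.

0

w1 = 0 | 1 = 1
w2 = 0 | 1 = 1
w3 = 1 ^ 1 = 0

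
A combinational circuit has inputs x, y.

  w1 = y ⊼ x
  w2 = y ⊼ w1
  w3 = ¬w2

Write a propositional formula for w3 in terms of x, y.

w1 = y ⊼ x
w2 = y ⊼ w1 = y ⊼ (y ⊼ x)
w3 = ¬w2 = ¬(y ⊼ (y ⊼ x))

¬(y ⊼ (y ⊼ x))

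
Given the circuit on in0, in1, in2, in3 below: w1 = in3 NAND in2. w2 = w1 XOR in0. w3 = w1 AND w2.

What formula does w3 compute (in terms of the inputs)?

(in3 NAND in2) AND ((in3 NAND in2) XOR in0)

w1 = in3 NAND in2
w2 = w1 XOR in0 = (in3 NAND in2) XOR in0
w3 = w1 AND w2 = (in3 NAND in2) AND ((in3 NAND in2) XOR in0)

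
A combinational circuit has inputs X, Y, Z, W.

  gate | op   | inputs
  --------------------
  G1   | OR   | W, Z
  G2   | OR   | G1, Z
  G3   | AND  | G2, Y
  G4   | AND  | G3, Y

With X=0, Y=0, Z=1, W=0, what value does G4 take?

G1 = 0 OR 1 = 1
G2 = 1 OR 1 = 1
G3 = 1 AND 0 = 0
G4 = 0 AND 0 = 0

0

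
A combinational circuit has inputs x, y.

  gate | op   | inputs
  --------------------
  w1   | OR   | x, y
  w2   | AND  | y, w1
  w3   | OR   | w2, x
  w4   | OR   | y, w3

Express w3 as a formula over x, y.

(y AND (x OR y)) OR x

w1 = x OR y
w2 = y AND w1 = y AND (x OR y)
w3 = w2 OR x = (y AND (x OR y)) OR x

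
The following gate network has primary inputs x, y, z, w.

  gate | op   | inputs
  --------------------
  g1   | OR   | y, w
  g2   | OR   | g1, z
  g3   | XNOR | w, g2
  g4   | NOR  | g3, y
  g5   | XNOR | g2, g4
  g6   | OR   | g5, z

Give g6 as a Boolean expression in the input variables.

(((y OR w) OR z) XNOR ((w XNOR ((y OR w) OR z)) NOR y)) OR z

g1 = y OR w
g2 = g1 OR z = (y OR w) OR z
g3 = w XNOR g2 = w XNOR ((y OR w) OR z)
g4 = g3 NOR y = (w XNOR ((y OR w) OR z)) NOR y
g5 = g2 XNOR g4 = ((y OR w) OR z) XNOR ((w XNOR ((y OR w) OR z)) NOR y)
g6 = g5 OR z = (((y OR w) OR z) XNOR ((w XNOR ((y OR w) OR z)) NOR y)) OR z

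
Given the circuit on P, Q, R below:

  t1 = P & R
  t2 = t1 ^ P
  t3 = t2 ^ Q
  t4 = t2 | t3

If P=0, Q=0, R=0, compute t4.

t1 = 0 & 0 = 0
t2 = 0 ^ 0 = 0
t3 = 0 ^ 0 = 0
t4 = 0 | 0 = 0

0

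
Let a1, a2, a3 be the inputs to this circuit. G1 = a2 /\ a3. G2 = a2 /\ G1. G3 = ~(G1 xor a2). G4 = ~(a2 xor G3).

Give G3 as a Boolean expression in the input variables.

G1 = a2 /\ a3
G3 = ~(G1 xor a2) = ~((a2 /\ a3) xor a2)

~((a2 /\ a3) xor a2)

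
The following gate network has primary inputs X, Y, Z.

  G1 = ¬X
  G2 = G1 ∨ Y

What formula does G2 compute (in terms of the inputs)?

G1 = ¬X
G2 = G1 ∨ Y = ¬X ∨ Y

¬X ∨ Y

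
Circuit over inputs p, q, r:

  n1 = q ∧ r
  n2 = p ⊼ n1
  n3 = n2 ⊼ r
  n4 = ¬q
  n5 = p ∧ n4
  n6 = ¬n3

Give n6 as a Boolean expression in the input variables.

¬((p ⊼ (q ∧ r)) ⊼ r)

n1 = q ∧ r
n2 = p ⊼ n1 = p ⊼ (q ∧ r)
n3 = n2 ⊼ r = (p ⊼ (q ∧ r)) ⊼ r
n6 = ¬n3 = ¬((p ⊼ (q ∧ r)) ⊼ r)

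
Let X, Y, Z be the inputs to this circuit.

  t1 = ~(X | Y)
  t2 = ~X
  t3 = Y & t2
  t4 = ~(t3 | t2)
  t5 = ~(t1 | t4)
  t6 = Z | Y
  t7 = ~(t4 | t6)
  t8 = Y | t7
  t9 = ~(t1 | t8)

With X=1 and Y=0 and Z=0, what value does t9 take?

1

t1 = ~(1 | 0) = 0
t2 = ~1 = 0
t3 = 0 & 0 = 0
t4 = ~(0 | 0) = 1
t6 = 0 | 0 = 0
t7 = ~(1 | 0) = 0
t8 = 0 | 0 = 0
t9 = ~(0 | 0) = 1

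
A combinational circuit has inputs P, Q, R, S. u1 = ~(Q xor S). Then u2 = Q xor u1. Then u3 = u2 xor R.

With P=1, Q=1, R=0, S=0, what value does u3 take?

u1 = ~(1 xor 0) = 0
u2 = 1 xor 0 = 1
u3 = 1 xor 0 = 1

1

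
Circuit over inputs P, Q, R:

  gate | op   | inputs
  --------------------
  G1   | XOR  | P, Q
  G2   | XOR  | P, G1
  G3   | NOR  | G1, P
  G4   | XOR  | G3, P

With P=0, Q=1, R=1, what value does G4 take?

G1 = 0 XOR 1 = 1
G3 = 1 NOR 0 = 0
G4 = 0 XOR 0 = 0

0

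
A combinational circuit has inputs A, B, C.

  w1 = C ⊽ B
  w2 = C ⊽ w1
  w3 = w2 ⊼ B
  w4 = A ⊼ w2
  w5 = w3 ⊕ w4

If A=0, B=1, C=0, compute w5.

w1 = 0 ⊽ 1 = 0
w2 = 0 ⊽ 0 = 1
w3 = 1 ⊼ 1 = 0
w4 = 0 ⊼ 1 = 1
w5 = 0 ⊕ 1 = 1

1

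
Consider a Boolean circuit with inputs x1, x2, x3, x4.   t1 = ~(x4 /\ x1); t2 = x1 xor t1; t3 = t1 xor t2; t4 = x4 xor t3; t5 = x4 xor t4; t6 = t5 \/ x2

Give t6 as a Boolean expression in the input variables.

t1 = ~(x4 /\ x1)
t2 = x1 xor t1 = x1 xor (~(x4 /\ x1))
t3 = t1 xor t2 = (~(x4 /\ x1)) xor (x1 xor (~(x4 /\ x1)))
t4 = x4 xor t3 = x4 xor ((~(x4 /\ x1)) xor (x1 xor (~(x4 /\ x1))))
t5 = x4 xor t4 = x4 xor (x4 xor ((~(x4 /\ x1)) xor (x1 xor (~(x4 /\ x1)))))
t6 = t5 \/ x2 = (x4 xor (x4 xor ((~(x4 /\ x1)) xor (x1 xor (~(x4 /\ x1)))))) \/ x2

(x4 xor (x4 xor ((~(x4 /\ x1)) xor (x1 xor (~(x4 /\ x1)))))) \/ x2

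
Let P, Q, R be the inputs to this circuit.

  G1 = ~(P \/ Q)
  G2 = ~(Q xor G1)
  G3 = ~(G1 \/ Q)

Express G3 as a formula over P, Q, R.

G1 = ~(P \/ Q)
G3 = ~(G1 \/ Q) = ~((~(P \/ Q)) \/ Q)

~((~(P \/ Q)) \/ Q)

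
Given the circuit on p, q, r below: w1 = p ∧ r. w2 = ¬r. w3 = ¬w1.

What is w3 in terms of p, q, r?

w1 = p ∧ r
w3 = ¬w1 = ¬(p ∧ r)

¬(p ∧ r)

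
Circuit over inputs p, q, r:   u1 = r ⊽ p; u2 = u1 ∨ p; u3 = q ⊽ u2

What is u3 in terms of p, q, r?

q ⊽ ((r ⊽ p) ∨ p)

u1 = r ⊽ p
u2 = u1 ∨ p = (r ⊽ p) ∨ p
u3 = q ⊽ u2 = q ⊽ ((r ⊽ p) ∨ p)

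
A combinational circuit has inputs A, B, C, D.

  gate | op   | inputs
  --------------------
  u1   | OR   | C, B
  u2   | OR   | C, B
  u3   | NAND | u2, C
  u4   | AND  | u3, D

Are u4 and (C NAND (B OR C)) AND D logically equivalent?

u2 = C OR B
u3 = u2 NAND C = (C OR B) NAND C
u4 = u3 AND D = ((C OR B) NAND C) AND D
At A=0, B=0, C=0, D=0: circuit gives 0, formula gives 0.
At A=0, B=0, C=0, D=1: circuit gives 1, formula gives 1.
Agrees on all 16 inputs.

Yes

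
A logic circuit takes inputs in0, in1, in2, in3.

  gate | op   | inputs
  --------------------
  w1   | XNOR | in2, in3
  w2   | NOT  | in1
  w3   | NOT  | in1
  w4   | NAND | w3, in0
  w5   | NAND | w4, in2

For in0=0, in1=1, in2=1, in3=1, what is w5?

0

w3 = NOT 1 = 0
w4 = 0 NAND 0 = 1
w5 = 1 NAND 1 = 0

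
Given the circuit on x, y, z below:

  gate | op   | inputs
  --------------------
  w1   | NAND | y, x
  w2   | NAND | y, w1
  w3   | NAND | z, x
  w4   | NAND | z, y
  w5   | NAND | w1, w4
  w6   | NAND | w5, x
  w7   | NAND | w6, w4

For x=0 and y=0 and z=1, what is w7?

w1 = 0 NAND 0 = 1
w4 = 1 NAND 0 = 1
w5 = 1 NAND 1 = 0
w6 = 0 NAND 0 = 1
w7 = 1 NAND 1 = 0

0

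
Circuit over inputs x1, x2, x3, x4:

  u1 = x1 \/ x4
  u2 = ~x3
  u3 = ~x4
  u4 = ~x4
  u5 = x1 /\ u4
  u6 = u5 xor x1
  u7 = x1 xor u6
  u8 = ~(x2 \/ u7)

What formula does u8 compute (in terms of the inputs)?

~(x2 \/ (x1 xor ((x1 /\ ~x4) xor x1)))

u4 = ~x4
u5 = x1 /\ u4 = x1 /\ ~x4
u6 = u5 xor x1 = (x1 /\ ~x4) xor x1
u7 = x1 xor u6 = x1 xor ((x1 /\ ~x4) xor x1)
u8 = ~(x2 \/ u7) = ~(x2 \/ (x1 xor ((x1 /\ ~x4) xor x1)))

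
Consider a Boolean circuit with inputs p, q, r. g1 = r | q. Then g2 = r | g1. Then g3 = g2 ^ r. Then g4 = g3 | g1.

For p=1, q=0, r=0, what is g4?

0

g1 = 0 | 0 = 0
g2 = 0 | 0 = 0
g3 = 0 ^ 0 = 0
g4 = 0 | 0 = 0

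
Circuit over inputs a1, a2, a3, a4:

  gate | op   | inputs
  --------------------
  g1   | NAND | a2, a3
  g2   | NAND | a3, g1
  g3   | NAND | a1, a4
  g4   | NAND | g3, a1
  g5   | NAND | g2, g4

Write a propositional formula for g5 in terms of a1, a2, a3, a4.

g1 = a2 NAND a3
g2 = a3 NAND g1 = a3 NAND (a2 NAND a3)
g3 = a1 NAND a4
g4 = g3 NAND a1 = (a1 NAND a4) NAND a1
g5 = g2 NAND g4 = (a3 NAND (a2 NAND a3)) NAND ((a1 NAND a4) NAND a1)

(a3 NAND (a2 NAND a3)) NAND ((a1 NAND a4) NAND a1)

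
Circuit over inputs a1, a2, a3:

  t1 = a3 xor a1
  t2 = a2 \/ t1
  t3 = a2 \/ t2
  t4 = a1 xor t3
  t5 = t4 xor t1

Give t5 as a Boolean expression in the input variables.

(a1 xor (a2 \/ (a2 \/ (a3 xor a1)))) xor (a3 xor a1)

t1 = a3 xor a1
t2 = a2 \/ t1 = a2 \/ (a3 xor a1)
t3 = a2 \/ t2 = a2 \/ (a2 \/ (a3 xor a1))
t4 = a1 xor t3 = a1 xor (a2 \/ (a2 \/ (a3 xor a1)))
t5 = t4 xor t1 = (a1 xor (a2 \/ (a2 \/ (a3 xor a1)))) xor (a3 xor a1)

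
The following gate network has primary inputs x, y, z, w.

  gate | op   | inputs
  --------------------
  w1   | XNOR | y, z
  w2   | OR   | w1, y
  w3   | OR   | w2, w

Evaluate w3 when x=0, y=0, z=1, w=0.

w1 = 0 XNOR 1 = 0
w2 = 0 OR 0 = 0
w3 = 0 OR 0 = 0

0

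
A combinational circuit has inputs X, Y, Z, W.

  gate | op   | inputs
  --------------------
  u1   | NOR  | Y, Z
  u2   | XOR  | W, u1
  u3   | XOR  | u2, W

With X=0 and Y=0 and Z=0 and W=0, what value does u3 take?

u1 = 0 NOR 0 = 1
u2 = 0 XOR 1 = 1
u3 = 1 XOR 0 = 1

1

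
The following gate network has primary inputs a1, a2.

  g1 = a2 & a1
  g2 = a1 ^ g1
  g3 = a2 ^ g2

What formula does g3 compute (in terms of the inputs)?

g1 = a2 & a1
g2 = a1 ^ g1 = a1 ^ (a2 & a1)
g3 = a2 ^ g2 = a2 ^ (a1 ^ (a2 & a1))

a2 ^ (a1 ^ (a2 & a1))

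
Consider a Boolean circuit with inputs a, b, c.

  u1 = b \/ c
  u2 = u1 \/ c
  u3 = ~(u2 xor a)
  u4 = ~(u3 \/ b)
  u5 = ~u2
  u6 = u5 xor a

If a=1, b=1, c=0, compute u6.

1

u1 = 1 \/ 0 = 1
u2 = 1 \/ 0 = 1
u5 = ~1 = 0
u6 = 0 xor 1 = 1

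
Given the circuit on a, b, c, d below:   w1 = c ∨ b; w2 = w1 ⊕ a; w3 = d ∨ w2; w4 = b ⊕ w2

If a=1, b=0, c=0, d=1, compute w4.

w1 = 0 ∨ 0 = 0
w2 = 0 ⊕ 1 = 1
w4 = 0 ⊕ 1 = 1

1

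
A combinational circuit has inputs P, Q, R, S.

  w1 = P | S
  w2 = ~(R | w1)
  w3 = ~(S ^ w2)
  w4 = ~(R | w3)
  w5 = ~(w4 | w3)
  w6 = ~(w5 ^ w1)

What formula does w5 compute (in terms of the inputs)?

w1 = P | S
w2 = ~(R | w1) = ~(R | (P | S))
w3 = ~(S ^ w2) = ~(S ^ (~(R | (P | S))))
w4 = ~(R | w3) = ~(R | (~(S ^ (~(R | (P | S))))))
w5 = ~(w4 | w3) = ~((~(R | (~(S ^ (~(R | (P | S))))))) | (~(S ^ (~(R | (P | S))))))

~((~(R | (~(S ^ (~(R | (P | S))))))) | (~(S ^ (~(R | (P | S))))))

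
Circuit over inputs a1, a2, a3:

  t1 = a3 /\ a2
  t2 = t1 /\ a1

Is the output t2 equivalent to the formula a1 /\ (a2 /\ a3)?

Yes

t1 = a3 /\ a2
t2 = t1 /\ a1 = (a3 /\ a2) /\ a1
At a1=0, a2=0, a3=0: circuit gives 0, formula gives 0.
At a1=1, a2=1, a3=1: circuit gives 1, formula gives 1.
Agrees on all 8 inputs.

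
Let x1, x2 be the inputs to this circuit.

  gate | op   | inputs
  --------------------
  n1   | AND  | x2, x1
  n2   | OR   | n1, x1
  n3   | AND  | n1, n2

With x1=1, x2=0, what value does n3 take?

0

n1 = 0 AND 1 = 0
n2 = 0 OR 1 = 1
n3 = 0 AND 1 = 0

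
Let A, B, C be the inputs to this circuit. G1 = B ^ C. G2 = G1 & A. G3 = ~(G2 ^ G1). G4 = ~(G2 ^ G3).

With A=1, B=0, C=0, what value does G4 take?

0

G1 = 0 ^ 0 = 0
G2 = 0 & 1 = 0
G3 = ~(0 ^ 0) = 1
G4 = ~(0 ^ 1) = 0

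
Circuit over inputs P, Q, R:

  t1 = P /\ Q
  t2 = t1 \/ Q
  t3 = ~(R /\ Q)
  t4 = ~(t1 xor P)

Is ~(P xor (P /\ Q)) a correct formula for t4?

Yes

t1 = P /\ Q
t4 = ~(t1 xor P) = ~((P /\ Q) xor P)
At P=1, Q=0, R=0: circuit gives 0, formula gives 0.
At P=0, Q=0, R=0: circuit gives 1, formula gives 1.
Agrees on all 8 inputs.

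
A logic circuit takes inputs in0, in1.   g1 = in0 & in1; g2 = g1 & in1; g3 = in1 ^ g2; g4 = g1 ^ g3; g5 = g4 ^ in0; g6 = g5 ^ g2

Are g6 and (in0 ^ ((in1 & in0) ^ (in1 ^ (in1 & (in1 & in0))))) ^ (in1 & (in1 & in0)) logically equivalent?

g1 = in0 & in1
g2 = g1 & in1 = (in0 & in1) & in1
g3 = in1 ^ g2 = in1 ^ ((in0 & in1) & in1)
g4 = g1 ^ g3 = (in0 & in1) ^ (in1 ^ ((in0 & in1) & in1))
g5 = g4 ^ in0 = ((in0 & in1) ^ (in1 ^ ((in0 & in1) & in1))) ^ in0
g6 = g5 ^ g2 = (((in0 & in1) ^ (in1 ^ ((in0 & in1) & in1))) ^ in0) ^ ((in0 & in1) & in1)
At in0=0, in1=0: circuit gives 0, formula gives 0.
At in0=0, in1=1: circuit gives 1, formula gives 1.
Agrees on all 4 inputs.

Yes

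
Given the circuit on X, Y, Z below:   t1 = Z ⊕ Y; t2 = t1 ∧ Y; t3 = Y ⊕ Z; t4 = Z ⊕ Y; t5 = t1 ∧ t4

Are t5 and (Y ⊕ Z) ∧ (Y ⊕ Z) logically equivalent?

Yes

t1 = Z ⊕ Y
t4 = Z ⊕ Y
t5 = t1 ∧ t4 = (Z ⊕ Y) ∧ (Z ⊕ Y)
At X=0, Y=0, Z=0: circuit gives 0, formula gives 0.
At X=0, Y=0, Z=1: circuit gives 1, formula gives 1.
Agrees on all 8 inputs.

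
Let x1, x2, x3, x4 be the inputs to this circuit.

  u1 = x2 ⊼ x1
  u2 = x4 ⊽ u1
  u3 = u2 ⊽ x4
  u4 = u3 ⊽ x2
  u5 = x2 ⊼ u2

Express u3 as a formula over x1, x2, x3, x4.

(x4 ⊽ (x2 ⊼ x1)) ⊽ x4

u1 = x2 ⊼ x1
u2 = x4 ⊽ u1 = x4 ⊽ (x2 ⊼ x1)
u3 = u2 ⊽ x4 = (x4 ⊽ (x2 ⊼ x1)) ⊽ x4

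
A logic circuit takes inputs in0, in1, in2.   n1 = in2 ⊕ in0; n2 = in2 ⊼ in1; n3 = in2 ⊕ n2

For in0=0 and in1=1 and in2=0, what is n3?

1

n2 = 0 ⊼ 1 = 1
n3 = 0 ⊕ 1 = 1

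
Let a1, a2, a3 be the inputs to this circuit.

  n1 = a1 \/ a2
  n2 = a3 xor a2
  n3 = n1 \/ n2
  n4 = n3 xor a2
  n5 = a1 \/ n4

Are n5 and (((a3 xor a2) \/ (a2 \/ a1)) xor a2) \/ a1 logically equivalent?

Yes

n1 = a1 \/ a2
n2 = a3 xor a2
n3 = n1 \/ n2 = (a1 \/ a2) \/ (a3 xor a2)
n4 = n3 xor a2 = ((a1 \/ a2) \/ (a3 xor a2)) xor a2
n5 = a1 \/ n4 = a1 \/ (((a1 \/ a2) \/ (a3 xor a2)) xor a2)
At a1=0, a2=0, a3=0: circuit gives 0, formula gives 0.
At a1=0, a2=0, a3=1: circuit gives 1, formula gives 1.
Agrees on all 8 inputs.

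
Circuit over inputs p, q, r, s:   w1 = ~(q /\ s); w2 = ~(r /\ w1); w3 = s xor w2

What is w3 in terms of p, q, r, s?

s xor (~(r /\ (~(q /\ s))))

w1 = ~(q /\ s)
w2 = ~(r /\ w1) = ~(r /\ (~(q /\ s)))
w3 = s xor w2 = s xor (~(r /\ (~(q /\ s))))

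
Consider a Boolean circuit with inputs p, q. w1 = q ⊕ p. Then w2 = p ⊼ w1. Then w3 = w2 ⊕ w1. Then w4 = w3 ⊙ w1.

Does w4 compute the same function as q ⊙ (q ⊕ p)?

No

w1 = q ⊕ p
w2 = p ⊼ w1 = p ⊼ (q ⊕ p)
w3 = w2 ⊕ w1 = (p ⊼ (q ⊕ p)) ⊕ (q ⊕ p)
w4 = w3 ⊙ w1 = ((p ⊼ (q ⊕ p)) ⊕ (q ⊕ p)) ⊙ (q ⊕ p)
At p=0, q=0: circuit gives 0, formula gives 1.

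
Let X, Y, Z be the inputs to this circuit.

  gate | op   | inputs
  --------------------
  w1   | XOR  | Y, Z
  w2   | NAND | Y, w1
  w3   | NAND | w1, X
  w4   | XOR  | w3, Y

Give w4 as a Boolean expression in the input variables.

w1 = Y XOR Z
w3 = w1 NAND X = (Y XOR Z) NAND X
w4 = w3 XOR Y = ((Y XOR Z) NAND X) XOR Y

((Y XOR Z) NAND X) XOR Y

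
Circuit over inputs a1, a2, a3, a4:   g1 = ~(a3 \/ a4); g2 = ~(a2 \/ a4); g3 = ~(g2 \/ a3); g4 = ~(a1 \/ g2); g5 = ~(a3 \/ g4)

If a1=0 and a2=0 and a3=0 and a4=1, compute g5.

g2 = ~(0 \/ 1) = 0
g4 = ~(0 \/ 0) = 1
g5 = ~(0 \/ 1) = 0

0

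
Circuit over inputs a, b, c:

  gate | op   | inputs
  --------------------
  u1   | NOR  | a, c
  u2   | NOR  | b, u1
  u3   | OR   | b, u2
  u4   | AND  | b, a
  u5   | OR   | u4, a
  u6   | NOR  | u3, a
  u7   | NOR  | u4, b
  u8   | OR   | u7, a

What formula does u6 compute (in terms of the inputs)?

(b OR (b NOR (a NOR c))) NOR a

u1 = a NOR c
u2 = b NOR u1 = b NOR (a NOR c)
u3 = b OR u2 = b OR (b NOR (a NOR c))
u6 = u3 NOR a = (b OR (b NOR (a NOR c))) NOR a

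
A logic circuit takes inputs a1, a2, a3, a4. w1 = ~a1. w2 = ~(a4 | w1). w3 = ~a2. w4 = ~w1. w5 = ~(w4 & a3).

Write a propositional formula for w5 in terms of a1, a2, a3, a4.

~(~~a1 & a3)

w1 = ~a1
w4 = ~w1 = ~~a1
w5 = ~(w4 & a3) = ~(~~a1 & a3)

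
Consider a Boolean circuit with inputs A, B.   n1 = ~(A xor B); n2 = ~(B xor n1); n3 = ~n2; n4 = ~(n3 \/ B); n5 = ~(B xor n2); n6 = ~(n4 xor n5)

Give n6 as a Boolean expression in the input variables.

n1 = ~(A xor B)
n2 = ~(B xor n1) = ~(B xor (~(A xor B)))
n3 = ~n2 = ~(~(B xor (~(A xor B))))
n4 = ~(n3 \/ B) = ~(~(~(B xor (~(A xor B)))) \/ B)
n5 = ~(B xor n2) = ~(B xor (~(B xor (~(A xor B)))))
n6 = ~(n4 xor n5) = ~((~(~(~(B xor (~(A xor B)))) \/ B)) xor (~(B xor (~(B xor (~(A xor B)))))))

~((~(~(~(B xor (~(A xor B)))) \/ B)) xor (~(B xor (~(B xor (~(A xor B)))))))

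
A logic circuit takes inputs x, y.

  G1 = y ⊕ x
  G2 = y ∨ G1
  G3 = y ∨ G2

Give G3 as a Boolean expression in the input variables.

y ∨ (y ∨ (y ⊕ x))

G1 = y ⊕ x
G2 = y ∨ G1 = y ∨ (y ⊕ x)
G3 = y ∨ G2 = y ∨ (y ∨ (y ⊕ x))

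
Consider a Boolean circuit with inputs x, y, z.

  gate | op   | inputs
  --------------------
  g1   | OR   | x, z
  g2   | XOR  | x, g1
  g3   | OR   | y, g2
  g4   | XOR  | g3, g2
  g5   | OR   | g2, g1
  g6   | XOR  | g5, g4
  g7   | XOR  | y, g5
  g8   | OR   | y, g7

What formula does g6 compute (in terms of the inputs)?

g1 = x OR z
g2 = x XOR g1 = x XOR (x OR z)
g3 = y OR g2 = y OR (x XOR (x OR z))
g4 = g3 XOR g2 = (y OR (x XOR (x OR z))) XOR (x XOR (x OR z))
g5 = g2 OR g1 = (x XOR (x OR z)) OR (x OR z)
g6 = g5 XOR g4 = ((x XOR (x OR z)) OR (x OR z)) XOR ((y OR (x XOR (x OR z))) XOR (x XOR (x OR z)))

((x XOR (x OR z)) OR (x OR z)) XOR ((y OR (x XOR (x OR z))) XOR (x XOR (x OR z)))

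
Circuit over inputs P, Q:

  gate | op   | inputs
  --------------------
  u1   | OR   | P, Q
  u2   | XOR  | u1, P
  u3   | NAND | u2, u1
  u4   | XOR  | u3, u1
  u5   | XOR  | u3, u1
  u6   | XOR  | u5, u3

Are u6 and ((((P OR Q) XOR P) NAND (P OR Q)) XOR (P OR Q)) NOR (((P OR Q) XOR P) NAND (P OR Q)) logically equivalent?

u1 = P OR Q
u2 = u1 XOR P = (P OR Q) XOR P
u3 = u2 NAND u1 = ((P OR Q) XOR P) NAND (P OR Q)
u5 = u3 XOR u1 = (((P OR Q) XOR P) NAND (P OR Q)) XOR (P OR Q)
u6 = u5 XOR u3 = ((((P OR Q) XOR P) NAND (P OR Q)) XOR (P OR Q)) XOR (((P OR Q) XOR P) NAND (P OR Q))
At P=0, Q=1: circuit gives 1, formula gives 0.

No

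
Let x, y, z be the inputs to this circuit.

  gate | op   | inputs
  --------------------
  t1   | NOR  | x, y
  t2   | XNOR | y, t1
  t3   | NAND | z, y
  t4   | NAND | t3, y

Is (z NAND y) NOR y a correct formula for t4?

No

t3 = z NAND y
t4 = t3 NAND y = (z NAND y) NAND y
At x=0, y=0, z=0: circuit gives 1, formula gives 0.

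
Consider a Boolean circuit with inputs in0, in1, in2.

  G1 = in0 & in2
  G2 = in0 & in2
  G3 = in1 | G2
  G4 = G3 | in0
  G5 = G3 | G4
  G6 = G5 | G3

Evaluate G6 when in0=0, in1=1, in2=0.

1

G2 = 0 & 0 = 0
G3 = 1 | 0 = 1
G4 = 1 | 0 = 1
G5 = 1 | 1 = 1
G6 = 1 | 1 = 1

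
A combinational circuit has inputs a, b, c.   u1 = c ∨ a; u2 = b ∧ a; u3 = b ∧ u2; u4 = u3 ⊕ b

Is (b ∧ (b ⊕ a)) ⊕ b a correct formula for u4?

u2 = b ∧ a
u3 = b ∧ u2 = b ∧ (b ∧ a)
u4 = u3 ⊕ b = (b ∧ (b ∧ a)) ⊕ b
At a=0, b=1, c=0: circuit gives 1, formula gives 0.

No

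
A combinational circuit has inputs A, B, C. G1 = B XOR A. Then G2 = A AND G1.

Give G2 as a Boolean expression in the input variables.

G1 = B XOR A
G2 = A AND G1 = A AND (B XOR A)

A AND (B XOR A)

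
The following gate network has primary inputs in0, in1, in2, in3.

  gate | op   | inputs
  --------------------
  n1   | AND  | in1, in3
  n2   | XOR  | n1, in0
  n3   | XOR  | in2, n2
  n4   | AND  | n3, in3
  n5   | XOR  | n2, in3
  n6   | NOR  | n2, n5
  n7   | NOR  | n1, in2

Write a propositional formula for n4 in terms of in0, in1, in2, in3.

n1 = in1 AND in3
n2 = n1 XOR in0 = (in1 AND in3) XOR in0
n3 = in2 XOR n2 = in2 XOR ((in1 AND in3) XOR in0)
n4 = n3 AND in3 = (in2 XOR ((in1 AND in3) XOR in0)) AND in3

(in2 XOR ((in1 AND in3) XOR in0)) AND in3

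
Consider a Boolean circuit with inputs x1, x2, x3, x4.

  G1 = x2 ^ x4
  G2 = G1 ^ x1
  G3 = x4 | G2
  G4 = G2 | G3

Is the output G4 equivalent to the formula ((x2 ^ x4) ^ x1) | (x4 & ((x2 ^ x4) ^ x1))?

G1 = x2 ^ x4
G2 = G1 ^ x1 = (x2 ^ x4) ^ x1
G3 = x4 | G2 = x4 | ((x2 ^ x4) ^ x1)
G4 = G2 | G3 = ((x2 ^ x4) ^ x1) | (x4 | ((x2 ^ x4) ^ x1))
At x1=0, x2=1, x3=0, x4=1: circuit gives 1, formula gives 0.

No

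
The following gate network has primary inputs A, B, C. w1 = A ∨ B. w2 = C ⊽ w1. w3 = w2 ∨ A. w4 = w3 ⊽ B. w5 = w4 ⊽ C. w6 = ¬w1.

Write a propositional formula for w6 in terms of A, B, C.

¬(A ∨ B)

w1 = A ∨ B
w6 = ¬w1 = ¬(A ∨ B)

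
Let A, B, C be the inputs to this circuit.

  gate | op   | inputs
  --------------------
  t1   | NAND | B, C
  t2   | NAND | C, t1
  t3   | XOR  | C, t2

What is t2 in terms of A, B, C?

C NAND (B NAND C)

t1 = B NAND C
t2 = C NAND t1 = C NAND (B NAND C)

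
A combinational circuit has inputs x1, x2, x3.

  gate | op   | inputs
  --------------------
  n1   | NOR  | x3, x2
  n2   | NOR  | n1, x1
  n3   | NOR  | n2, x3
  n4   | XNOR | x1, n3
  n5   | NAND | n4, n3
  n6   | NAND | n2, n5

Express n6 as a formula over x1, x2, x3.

((x3 NOR x2) NOR x1) NAND ((x1 XNOR (((x3 NOR x2) NOR x1) NOR x3)) NAND (((x3 NOR x2) NOR x1) NOR x3))

n1 = x3 NOR x2
n2 = n1 NOR x1 = (x3 NOR x2) NOR x1
n3 = n2 NOR x3 = ((x3 NOR x2) NOR x1) NOR x3
n4 = x1 XNOR n3 = x1 XNOR (((x3 NOR x2) NOR x1) NOR x3)
n5 = n4 NAND n3 = (x1 XNOR (((x3 NOR x2) NOR x1) NOR x3)) NAND (((x3 NOR x2) NOR x1) NOR x3)
n6 = n2 NAND n5 = ((x3 NOR x2) NOR x1) NAND ((x1 XNOR (((x3 NOR x2) NOR x1) NOR x3)) NAND (((x3 NOR x2) NOR x1) NOR x3))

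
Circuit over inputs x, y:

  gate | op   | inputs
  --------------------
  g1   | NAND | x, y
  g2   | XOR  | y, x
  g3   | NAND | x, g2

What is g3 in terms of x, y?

x NAND (y XOR x)

g2 = y XOR x
g3 = x NAND g2 = x NAND (y XOR x)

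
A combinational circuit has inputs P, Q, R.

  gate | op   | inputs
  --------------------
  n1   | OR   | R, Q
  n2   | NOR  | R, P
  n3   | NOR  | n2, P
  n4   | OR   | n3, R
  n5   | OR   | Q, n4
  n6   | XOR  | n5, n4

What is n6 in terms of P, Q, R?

n2 = R NOR P
n3 = n2 NOR P = (R NOR P) NOR P
n4 = n3 OR R = ((R NOR P) NOR P) OR R
n5 = Q OR n4 = Q OR (((R NOR P) NOR P) OR R)
n6 = n5 XOR n4 = (Q OR (((R NOR P) NOR P) OR R)) XOR (((R NOR P) NOR P) OR R)

(Q OR (((R NOR P) NOR P) OR R)) XOR (((R NOR P) NOR P) OR R)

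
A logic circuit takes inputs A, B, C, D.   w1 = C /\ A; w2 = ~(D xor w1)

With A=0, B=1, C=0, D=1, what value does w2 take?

0

w1 = 0 /\ 0 = 0
w2 = ~(1 xor 0) = 0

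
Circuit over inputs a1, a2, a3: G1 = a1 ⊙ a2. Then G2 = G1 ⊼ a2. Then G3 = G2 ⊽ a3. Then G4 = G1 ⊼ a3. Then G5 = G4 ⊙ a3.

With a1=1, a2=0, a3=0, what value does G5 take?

0

G1 = 1 ⊙ 0 = 0
G4 = 0 ⊼ 0 = 1
G5 = 1 ⊙ 0 = 0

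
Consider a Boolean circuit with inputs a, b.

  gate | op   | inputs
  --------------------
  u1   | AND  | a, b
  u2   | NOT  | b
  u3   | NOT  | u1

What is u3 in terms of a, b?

NOT (a AND b)

u1 = a AND b
u3 = NOT u1 = NOT (a AND b)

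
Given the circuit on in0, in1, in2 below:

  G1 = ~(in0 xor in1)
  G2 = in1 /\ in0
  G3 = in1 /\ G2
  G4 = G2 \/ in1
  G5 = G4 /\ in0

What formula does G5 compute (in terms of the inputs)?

((in1 /\ in0) \/ in1) /\ in0

G2 = in1 /\ in0
G4 = G2 \/ in1 = (in1 /\ in0) \/ in1
G5 = G4 /\ in0 = ((in1 /\ in0) \/ in1) /\ in0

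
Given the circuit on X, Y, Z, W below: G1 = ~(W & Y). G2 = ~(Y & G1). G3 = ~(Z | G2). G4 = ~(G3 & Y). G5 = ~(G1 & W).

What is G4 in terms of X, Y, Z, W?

G1 = ~(W & Y)
G2 = ~(Y & G1) = ~(Y & (~(W & Y)))
G3 = ~(Z | G2) = ~(Z | (~(Y & (~(W & Y)))))
G4 = ~(G3 & Y) = ~((~(Z | (~(Y & (~(W & Y)))))) & Y)

~((~(Z | (~(Y & (~(W & Y)))))) & Y)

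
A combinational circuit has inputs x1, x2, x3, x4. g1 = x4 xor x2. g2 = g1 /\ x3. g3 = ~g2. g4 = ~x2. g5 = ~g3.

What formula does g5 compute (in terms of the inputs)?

g1 = x4 xor x2
g2 = g1 /\ x3 = (x4 xor x2) /\ x3
g3 = ~g2 = ~((x4 xor x2) /\ x3)
g5 = ~g3 = ~~((x4 xor x2) /\ x3)

~~((x4 xor x2) /\ x3)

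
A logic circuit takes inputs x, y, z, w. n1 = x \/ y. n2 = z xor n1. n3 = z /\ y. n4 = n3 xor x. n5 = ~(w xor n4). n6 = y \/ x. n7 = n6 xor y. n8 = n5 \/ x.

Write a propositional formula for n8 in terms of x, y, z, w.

n3 = z /\ y
n4 = n3 xor x = (z /\ y) xor x
n5 = ~(w xor n4) = ~(w xor ((z /\ y) xor x))
n8 = n5 \/ x = (~(w xor ((z /\ y) xor x))) \/ x

(~(w xor ((z /\ y) xor x))) \/ x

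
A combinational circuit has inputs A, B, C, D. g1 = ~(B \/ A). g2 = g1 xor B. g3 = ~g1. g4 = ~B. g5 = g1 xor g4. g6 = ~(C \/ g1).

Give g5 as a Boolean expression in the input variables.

g1 = ~(B \/ A)
g4 = ~B
g5 = g1 xor g4 = (~(B \/ A)) xor ~B

(~(B \/ A)) xor ~B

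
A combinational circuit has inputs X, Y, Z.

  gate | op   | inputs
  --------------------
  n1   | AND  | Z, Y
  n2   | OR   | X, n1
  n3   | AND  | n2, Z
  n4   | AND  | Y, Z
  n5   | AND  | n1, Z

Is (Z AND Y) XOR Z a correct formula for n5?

No

n1 = Z AND Y
n5 = n1 AND Z = (Z AND Y) AND Z
At X=0, Y=0, Z=1: circuit gives 0, formula gives 1.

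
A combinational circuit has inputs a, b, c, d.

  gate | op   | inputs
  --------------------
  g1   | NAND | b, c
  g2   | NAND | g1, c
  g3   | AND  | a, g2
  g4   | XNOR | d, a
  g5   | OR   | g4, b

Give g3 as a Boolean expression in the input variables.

a AND ((b NAND c) NAND c)

g1 = b NAND c
g2 = g1 NAND c = (b NAND c) NAND c
g3 = a AND g2 = a AND ((b NAND c) NAND c)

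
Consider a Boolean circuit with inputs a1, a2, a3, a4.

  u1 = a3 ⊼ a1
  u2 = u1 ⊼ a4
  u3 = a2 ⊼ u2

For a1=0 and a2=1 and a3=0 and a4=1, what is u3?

u1 = 0 ⊼ 0 = 1
u2 = 1 ⊼ 1 = 0
u3 = 1 ⊼ 0 = 1

1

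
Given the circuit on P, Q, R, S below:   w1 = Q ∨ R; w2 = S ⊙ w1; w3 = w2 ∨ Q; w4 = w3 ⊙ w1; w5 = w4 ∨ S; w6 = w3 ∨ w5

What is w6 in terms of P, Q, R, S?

w1 = Q ∨ R
w2 = S ⊙ w1 = S ⊙ (Q ∨ R)
w3 = w2 ∨ Q = (S ⊙ (Q ∨ R)) ∨ Q
w4 = w3 ⊙ w1 = ((S ⊙ (Q ∨ R)) ∨ Q) ⊙ (Q ∨ R)
w5 = w4 ∨ S = (((S ⊙ (Q ∨ R)) ∨ Q) ⊙ (Q ∨ R)) ∨ S
w6 = w3 ∨ w5 = ((S ⊙ (Q ∨ R)) ∨ Q) ∨ ((((S ⊙ (Q ∨ R)) ∨ Q) ⊙ (Q ∨ R)) ∨ S)

((S ⊙ (Q ∨ R)) ∨ Q) ∨ ((((S ⊙ (Q ∨ R)) ∨ Q) ⊙ (Q ∨ R)) ∨ S)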